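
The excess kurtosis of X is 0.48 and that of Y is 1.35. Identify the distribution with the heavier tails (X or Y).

Y

Higher excess kurtosis ⇒ heavier tails relative to the normal distribution.
0.48 vs 1.35: the larger is 1.35, so Y has heavier tails.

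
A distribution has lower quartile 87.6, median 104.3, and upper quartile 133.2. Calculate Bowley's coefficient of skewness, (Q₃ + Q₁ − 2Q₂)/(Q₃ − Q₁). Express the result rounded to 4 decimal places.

0.2675

numerator: Q₃ + Q₁ − 2Q₂ = 133.2 + 87.6 − 2×104.3 = 12.2000
denominator: Q₃ − Q₁ = 133.2 − 87.6 = 45.6000
Bowley skewness = 12.2000 / 45.6000 ≈ 0.2675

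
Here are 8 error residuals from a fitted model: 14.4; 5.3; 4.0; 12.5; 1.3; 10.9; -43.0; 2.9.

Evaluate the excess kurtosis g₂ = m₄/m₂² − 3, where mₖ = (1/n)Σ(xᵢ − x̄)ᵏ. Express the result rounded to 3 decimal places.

2.409

x̄ = 1.0375
Σ(xᵢ − x̄)² = 2376.9988 ⇒ m₂ = 297.12484
Σ(xᵢ − x̄)⁴ = 3819915.7918 ⇒ m₄ = 477489.47398
m₂² = 88283.17277
g₂ = m₄/m₂² − 3 = 5.40861 − 3 ≈ 2.409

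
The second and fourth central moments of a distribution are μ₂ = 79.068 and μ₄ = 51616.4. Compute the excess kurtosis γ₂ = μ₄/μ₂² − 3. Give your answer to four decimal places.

5.2563

μ₂² = 79.068² = 6251.74862
μ₄/μ₂² = 51616.4 / 6251.74862 = 8.25631
γ₂ = 8.25631 − 3 ≈ 5.2563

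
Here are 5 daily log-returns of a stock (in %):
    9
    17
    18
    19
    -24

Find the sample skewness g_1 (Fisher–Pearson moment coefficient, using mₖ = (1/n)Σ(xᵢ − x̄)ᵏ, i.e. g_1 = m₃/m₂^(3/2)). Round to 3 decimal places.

x̄ = (9 + 17 + 18 + 19 - 24) / 5 = 7.8000
deviations (xᵢ − x̄): 1.2000, 9.2000, 10.2000, 11.2000, -31.8000
Σ(xᵢ − x̄)² = 1326.8000 ⇒ m₂ = 1326.8000/5 = 265.36000
Σ(xᵢ − x̄)³ = -28910.8800 ⇒ m₃ = -28910.8800/5 = -5782.17600
m₂^(3/2) = 265.36000^(1.5) = 4322.68101
g_1 = m₃ / m₂^(3/2) = -5782.17600 / 4322.68101 ≈ -1.338

-1.338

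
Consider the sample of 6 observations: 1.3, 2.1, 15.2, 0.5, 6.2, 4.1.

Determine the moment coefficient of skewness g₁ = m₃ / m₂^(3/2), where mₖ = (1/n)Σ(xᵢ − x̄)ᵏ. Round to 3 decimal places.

x̄ = (1.3 + 2.1 + 15.2 + 0.5 + 6.2 + 4.1) / 6 = 4.9000
deviations (xᵢ − x̄): -3.6000, -2.8000, 10.3000, -4.4000, 1.3000, -0.8000
Σ(xᵢ − x̄)² = 148.5800 ⇒ m₂ = 148.5800/6 = 24.76333
Σ(xᵢ − x̄)³ = 940.6200 ⇒ m₃ = 940.6200/6 = 156.77000
m₂^(3/2) = 24.76333^(1.5) = 123.22921
g₁ = m₃ / m₂^(3/2) = 156.77000 / 123.22921 ≈ 1.272

1.272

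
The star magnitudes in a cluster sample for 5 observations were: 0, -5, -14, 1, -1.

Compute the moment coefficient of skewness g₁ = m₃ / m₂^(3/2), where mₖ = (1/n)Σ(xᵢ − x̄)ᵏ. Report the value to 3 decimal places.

-1.057

x̄ = (0 - 5 - 14 + 1 - 1) / 5 = -3.8000
deviations (xᵢ − x̄): 3.8000, -1.2000, -10.2000, 4.8000, 2.8000
Σ(xᵢ − x̄)² = 150.8000 ⇒ m₂ = 150.8000/5 = 30.16000
Σ(xᵢ − x̄)³ = -875.5200 ⇒ m₃ = -875.5200/5 = -175.10400
m₂^(3/2) = 30.16000^(1.5) = 165.63305
g₁ = m₃ / m₂^(3/2) = -175.10400 / 165.63305 ≈ -1.057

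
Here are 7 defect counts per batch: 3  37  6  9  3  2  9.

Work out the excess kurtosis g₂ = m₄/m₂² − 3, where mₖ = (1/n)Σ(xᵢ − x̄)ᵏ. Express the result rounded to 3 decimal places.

1.671

x̄ = 9.8571
Σ(xᵢ − x̄)² = 908.8571 ⇒ m₂ = 129.83673
Σ(xᵢ − x̄)⁴ = 551233.4402 ⇒ m₄ = 78747.63432
m₂² = 16857.57768
g₂ = m₄/m₂² − 3 = 4.67135 − 3 ≈ 1.671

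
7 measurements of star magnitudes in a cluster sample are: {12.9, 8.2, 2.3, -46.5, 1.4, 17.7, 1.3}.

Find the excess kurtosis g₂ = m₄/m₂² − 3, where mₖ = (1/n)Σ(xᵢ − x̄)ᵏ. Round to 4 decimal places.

1.4240

x̄ = -0.3857
Σ(xᵢ − x̄)² = 2717.0886 ⇒ m₂ = 388.15551
Σ(xᵢ − x̄)⁴ = 4665768.3775 ⇒ m₄ = 666538.33965
m₂² = 150664.70010
g₂ = m₄/m₂² − 3 = 4.42398 − 3 ≈ 1.4240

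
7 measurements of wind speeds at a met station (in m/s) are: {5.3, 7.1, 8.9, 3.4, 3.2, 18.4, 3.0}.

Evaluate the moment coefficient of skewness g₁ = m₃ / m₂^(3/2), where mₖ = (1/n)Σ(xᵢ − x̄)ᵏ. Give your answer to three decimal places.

x̄ = (5.3 + 7.1 + 8.9 + 3.4 + 3.2 + 18.4 + 3.0) / 7 = 7.0429
deviations (xᵢ − x̄): -1.7429, 0.0571, 1.8571, -3.6429, -3.8429, 11.3571, -4.0429
Σ(xᵢ − x̄)² = 179.8571 ⇒ m₂ = 179.8571/7 = 25.69388
Σ(xᵢ − x̄)³ = 1294.8380 ⇒ m₃ = 1294.8380/7 = 184.97685
m₂^(3/2) = 25.69388^(1.5) = 130.24003
g₁ = m₃ / m₂^(3/2) = 184.97685 / 130.24003 ≈ 1.420

1.420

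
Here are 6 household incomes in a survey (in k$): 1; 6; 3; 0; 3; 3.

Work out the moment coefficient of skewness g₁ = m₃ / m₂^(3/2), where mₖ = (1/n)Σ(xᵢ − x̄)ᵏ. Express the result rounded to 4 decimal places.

x̄ = (1 + 6 + 3 + 0 + 3 + 3) / 6 = 2.6667
deviations (xᵢ − x̄): -1.6667, 3.3333, 0.3333, -2.6667, 0.3333, 0.3333
Σ(xᵢ − x̄)² = 21.3333 ⇒ m₂ = 21.3333/6 = 3.55556
Σ(xᵢ − x̄)³ = 13.5556 ⇒ m₃ = 13.5556/6 = 2.25926
m₂^(3/2) = 3.55556^(1.5) = 6.70442
g₁ = m₃ / m₂^(3/2) = 2.25926 / 6.70442 ≈ 0.3370

0.3370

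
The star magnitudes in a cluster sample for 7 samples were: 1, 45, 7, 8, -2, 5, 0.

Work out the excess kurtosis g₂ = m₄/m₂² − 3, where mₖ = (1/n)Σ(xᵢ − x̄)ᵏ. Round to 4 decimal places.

x̄ = 9.1429
Σ(xᵢ − x̄)² = 1582.8571 ⇒ m₂ = 226.12245
Σ(xᵢ − x̄)⁴ = 1680231.6851 ⇒ m₄ = 240033.09788
m₂² = 51131.36193
g₂ = m₄/m₂² − 3 = 4.69444 − 3 ≈ 1.6944

1.6944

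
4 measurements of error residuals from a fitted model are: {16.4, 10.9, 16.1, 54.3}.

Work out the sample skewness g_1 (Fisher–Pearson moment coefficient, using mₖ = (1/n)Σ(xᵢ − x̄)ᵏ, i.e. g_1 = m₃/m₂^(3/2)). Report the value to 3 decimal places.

x̄ = (16.4 + 10.9 + 16.1 + 54.3) / 4 = 24.4250
deviations (xᵢ − x̄): -8.0250, -13.5250, -8.3250, 29.8750
Σ(xᵢ − x̄)² = 1209.1475 ⇒ m₂ = 1209.1475/4 = 302.28687
Σ(xᵢ − x̄)³ = 23096.0509 ⇒ m₃ = 23096.0509/4 = 5774.01272
m₂^(3/2) = 302.28687^(1.5) = 5255.68026
g_1 = m₃ / m₂^(3/2) = 5774.01272 / 5255.68026 ≈ 1.099

1.099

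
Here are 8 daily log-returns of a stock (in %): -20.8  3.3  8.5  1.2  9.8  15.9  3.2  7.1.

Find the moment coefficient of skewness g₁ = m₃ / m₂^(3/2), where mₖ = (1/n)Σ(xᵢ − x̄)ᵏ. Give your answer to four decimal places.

x̄ = (-20.8 + 3.3 + 8.5 + 1.2 + 9.8 + 15.9 + 3.2 + 7.1) / 8 = 3.5250
deviations (xᵢ − x̄): -24.3250, -0.2250, 4.9750, -2.3250, 6.2750, 12.3750, -0.3250, 3.5750
Σ(xᵢ − x̄)² = 827.3150 ⇒ m₂ = 827.3150/8 = 103.41438
Σ(xᵢ − x̄)³ = -12094.8307 ⇒ m₃ = -12094.8307/8 = -1511.85384
m₂^(3/2) = 103.41438^(1.5) = 1051.65034
g₁ = m₃ / m₂^(3/2) = -1511.85384 / 1051.65034 ≈ -1.4376

-1.4376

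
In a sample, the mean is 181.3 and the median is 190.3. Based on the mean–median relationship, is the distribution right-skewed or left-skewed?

left-skewed

mean − median = 181.3 − 190.3 = -9.0
mean < median ⇒ the longer tail is on the left ⇒ left-skewed (negatively skewed).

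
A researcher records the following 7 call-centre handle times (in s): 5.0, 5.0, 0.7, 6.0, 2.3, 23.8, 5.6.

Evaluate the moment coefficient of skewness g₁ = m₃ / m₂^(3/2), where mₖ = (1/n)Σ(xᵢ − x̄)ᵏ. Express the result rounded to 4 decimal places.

x̄ = (5.0 + 5.0 + 0.7 + 6.0 + 2.3 + 23.8 + 5.6) / 7 = 6.9143
deviations (xᵢ − x̄): -1.9143, -1.9143, -6.2143, -0.9143, -4.6143, 16.8857, -1.3143
Σ(xᵢ − x̄)² = 354.9286 ⇒ m₂ = 354.9286/7 = 50.70408
Σ(xᵢ − x̄)³ = 4459.2898 ⇒ m₃ = 4459.2898/7 = 637.04139
m₂^(3/2) = 50.70408^(1.5) = 361.04753
g₁ = m₃ / m₂^(3/2) = 637.04139 / 361.04753 ≈ 1.7644

1.7644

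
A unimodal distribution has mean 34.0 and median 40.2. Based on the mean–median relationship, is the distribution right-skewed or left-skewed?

mean − median = 34.0 − 40.2 = -6.2
mean < median ⇒ the longer tail is on the left ⇒ left-skewed (negatively skewed).

left-skewed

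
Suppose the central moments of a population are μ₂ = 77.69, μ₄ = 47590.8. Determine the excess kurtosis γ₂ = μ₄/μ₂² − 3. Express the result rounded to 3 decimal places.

4.885

μ₂² = 77.69² = 6035.73610
μ₄/μ₂² = 47590.8 / 6035.73610 = 7.88484
γ₂ = 7.88484 − 3 ≈ 4.885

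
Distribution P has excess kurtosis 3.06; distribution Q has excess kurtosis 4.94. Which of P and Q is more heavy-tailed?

Higher excess kurtosis ⇒ heavier tails relative to the normal distribution.
3.06 vs 4.94: the larger is 4.94, so Q has heavier tails.

Q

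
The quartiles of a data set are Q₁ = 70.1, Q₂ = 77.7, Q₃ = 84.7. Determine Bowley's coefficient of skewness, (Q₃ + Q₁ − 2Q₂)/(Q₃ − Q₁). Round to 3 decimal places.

numerator: Q₃ + Q₁ − 2Q₂ = 84.7 + 70.1 − 2×77.7 = -0.6000
denominator: Q₃ − Q₁ = 84.7 − 70.1 = 14.6000
Bowley skewness = -0.6000 / 14.6000 ≈ -0.041

-0.041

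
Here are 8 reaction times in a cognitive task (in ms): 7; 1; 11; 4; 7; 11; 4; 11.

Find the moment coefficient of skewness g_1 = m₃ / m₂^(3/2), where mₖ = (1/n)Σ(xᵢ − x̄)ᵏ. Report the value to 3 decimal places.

x̄ = (7 + 1 + 11 + 4 + 7 + 11 + 4 + 11) / 8 = 7.0000
deviations (xᵢ − x̄): 0.0000, -6.0000, 4.0000, -3.0000, 0.0000, 4.0000, -3.0000, 4.0000
Σ(xᵢ − x̄)² = 102.0000 ⇒ m₂ = 102.0000/8 = 12.75000
Σ(xᵢ − x̄)³ = -78.0000 ⇒ m₃ = -78.0000/8 = -9.75000
m₂^(3/2) = 12.75000^(1.5) = 45.52661
g_1 = m₃ / m₂^(3/2) = -9.75000 / 45.52661 ≈ -0.214

-0.214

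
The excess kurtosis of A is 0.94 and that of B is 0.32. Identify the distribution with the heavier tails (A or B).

A

Higher excess kurtosis ⇒ heavier tails relative to the normal distribution.
0.94 vs 0.32: the larger is 0.94, so A has heavier tails.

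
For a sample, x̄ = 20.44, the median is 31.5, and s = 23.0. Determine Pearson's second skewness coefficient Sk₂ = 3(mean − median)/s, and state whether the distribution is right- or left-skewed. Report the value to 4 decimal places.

Sk₂ = 3(20.44 − 31.5) / 23.0 = 3 × -11.0600 / 23.0
    = -33.1800 / 23.0 ≈ -1.4426
Sk₂ < 0 ⇒ mean < median ⇒ left-skewed (negative skew).

-1.4426, left-skewed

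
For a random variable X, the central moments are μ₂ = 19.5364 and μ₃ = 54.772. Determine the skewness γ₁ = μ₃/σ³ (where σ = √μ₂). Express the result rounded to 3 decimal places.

0.634

σ = √μ₂ = √19.5364 = 4.42000
σ³ = μ₂^(3/2) = 86.35089
γ₁ = μ₃/σ³ = 54.772 / 86.35089 ≈ 0.634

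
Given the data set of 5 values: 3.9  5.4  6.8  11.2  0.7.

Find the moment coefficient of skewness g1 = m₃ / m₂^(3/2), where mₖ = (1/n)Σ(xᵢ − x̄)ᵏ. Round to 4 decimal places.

x̄ = (3.9 + 5.4 + 6.8 + 11.2 + 0.7) / 5 = 5.6000
deviations (xᵢ − x̄): -1.7000, -0.2000, 1.2000, 5.6000, -4.9000
Σ(xᵢ − x̄)² = 59.7400 ⇒ m₂ = 59.7400/5 = 11.94800
Σ(xᵢ − x̄)³ = 54.7740 ⇒ m₃ = 54.7740/5 = 10.95480
m₂^(3/2) = 11.94800^(1.5) = 41.29931
g1 = m₃ / m₂^(3/2) = 10.95480 / 41.29931 ≈ 0.2653

0.2653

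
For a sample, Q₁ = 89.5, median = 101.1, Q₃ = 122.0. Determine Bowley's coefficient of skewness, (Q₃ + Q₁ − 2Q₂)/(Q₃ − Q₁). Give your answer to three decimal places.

0.286

numerator: Q₃ + Q₁ − 2Q₂ = 122.0 + 89.5 − 2×101.1 = 9.3000
denominator: Q₃ − Q₁ = 122.0 − 89.5 = 32.5000
Bowley skewness = 9.3000 / 32.5000 ≈ 0.286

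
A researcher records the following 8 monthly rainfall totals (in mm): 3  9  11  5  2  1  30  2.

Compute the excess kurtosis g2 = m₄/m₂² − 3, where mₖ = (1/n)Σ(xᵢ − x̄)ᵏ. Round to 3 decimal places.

1.655

x̄ = 7.8750
Σ(xᵢ − x̄)² = 648.8750 ⇒ m₂ = 81.10938
Σ(xᵢ − x̄)⁴ = 244972.3379 ⇒ m₄ = 30621.54224
m₂² = 6578.73071
g2 = m₄/m₂² − 3 = 4.65463 − 3 ≈ 1.655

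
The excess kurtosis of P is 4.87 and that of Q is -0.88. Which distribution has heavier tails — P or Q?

P

Higher excess kurtosis ⇒ heavier tails relative to the normal distribution.
4.87 vs -0.88: the larger is 4.87, so P has heavier tails. (P is leptokurtic — heavier-than-normal tails; the other is platykurtic.)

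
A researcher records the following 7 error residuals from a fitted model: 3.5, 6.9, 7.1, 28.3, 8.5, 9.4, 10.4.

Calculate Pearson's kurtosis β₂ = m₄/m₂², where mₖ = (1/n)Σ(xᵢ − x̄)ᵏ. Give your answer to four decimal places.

x̄ = 10.5857
Σ(xᵢ − x̄)² = 395.5286 ⇒ m₂ = 56.50408
Σ(xᵢ − x̄)⁴ = 101341.7240 ⇒ m₄ = 14477.38914
m₂² = 3192.71124
β₂ = m₄/m₂² = 14477.38914 / 3192.71124 ≈ 4.5345

4.5345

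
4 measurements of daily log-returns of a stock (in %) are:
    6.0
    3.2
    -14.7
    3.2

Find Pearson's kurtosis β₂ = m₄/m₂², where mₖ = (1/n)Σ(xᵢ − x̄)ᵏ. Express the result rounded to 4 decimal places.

x̄ = -0.5750
Σ(xᵢ − x̄)² = 271.2475 ⇒ m₂ = 67.81188
Σ(xᵢ − x̄)⁴ = 42081.5322 ⇒ m₄ = 10520.38305
m₂² = 4598.45039
β₂ = m₄/m₂² = 10520.38305 / 4598.45039 ≈ 2.2878

2.2878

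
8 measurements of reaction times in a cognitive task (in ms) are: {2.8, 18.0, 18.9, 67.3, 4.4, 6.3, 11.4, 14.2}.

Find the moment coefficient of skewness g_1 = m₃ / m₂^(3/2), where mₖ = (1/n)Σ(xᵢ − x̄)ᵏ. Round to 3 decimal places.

1.899

x̄ = (2.8 + 18.0 + 18.9 + 67.3 + 4.4 + 6.3 + 11.4 + 14.2) / 8 = 17.9125
deviations (xᵢ − x̄): -15.1125, 0.0875, 0.9875, 49.3875, -13.5125, -11.6125, -6.5125, -3.7125
Σ(xᵢ − x̄)² = 3042.1288 ⇒ m₂ = 3042.1288/8 = 380.26609
Σ(xᵢ − x̄)³ = 112651.2052 ⇒ m₃ = 112651.2052/8 = 14081.40064
m₂^(3/2) = 380.26609^(1.5) = 7415.34575
g_1 = m₃ / m₂^(3/2) = 14081.40064 / 7415.34575 ≈ 1.899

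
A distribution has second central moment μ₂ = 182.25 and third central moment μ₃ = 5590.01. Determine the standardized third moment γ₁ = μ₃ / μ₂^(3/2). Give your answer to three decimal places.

σ = √μ₂ = √182.25 = 13.50000
σ³ = μ₂^(3/2) = 2460.37500
γ₁ = μ₃/σ³ = 5590.01 / 2460.37500 ≈ 2.272

2.272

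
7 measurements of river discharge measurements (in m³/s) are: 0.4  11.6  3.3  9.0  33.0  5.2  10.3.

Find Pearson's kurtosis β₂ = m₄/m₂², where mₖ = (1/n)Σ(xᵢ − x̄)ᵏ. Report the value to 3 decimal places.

4.012

x̄ = 10.4000
Σ(xᵢ − x̄)² = 691.6200 ⇒ m₂ = 98.80286
Σ(xᵢ − x̄)⁴ = 274154.0226 ⇒ m₄ = 39164.86037
m₂² = 9762.00458
β₂ = m₄/m₂² = 39164.86037 / 9762.00458 ≈ 4.012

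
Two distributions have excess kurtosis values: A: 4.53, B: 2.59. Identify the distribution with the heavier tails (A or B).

Higher excess kurtosis ⇒ heavier tails relative to the normal distribution.
4.53 vs 2.59: the larger is 4.53, so A has heavier tails.

A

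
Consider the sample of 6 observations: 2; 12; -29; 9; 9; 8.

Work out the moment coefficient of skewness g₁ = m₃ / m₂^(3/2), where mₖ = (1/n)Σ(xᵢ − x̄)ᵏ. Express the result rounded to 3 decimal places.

-1.619

x̄ = (2 + 12 - 29 + 9 + 9 + 8) / 6 = 1.8333
deviations (xᵢ − x̄): 0.1667, 10.1667, -30.8333, 7.1667, 7.1667, 6.1667
Σ(xᵢ − x̄)² = 1194.8333 ⇒ m₂ = 1194.8333/6 = 199.13889
Σ(xᵢ − x̄)³ = -27291.5556 ⇒ m₃ = -27291.5556/6 = -4548.59259
m₂^(3/2) = 199.13889^(1.5) = 2810.17988
g₁ = m₃ / m₂^(3/2) = -4548.59259 / 2810.17988 ≈ -1.619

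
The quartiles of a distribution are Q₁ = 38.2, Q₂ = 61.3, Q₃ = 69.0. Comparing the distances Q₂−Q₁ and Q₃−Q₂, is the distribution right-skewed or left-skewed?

Q₂ − Q₁ = 23.1;  Q₃ − Q₂ = 7.7
Q₂ − Q₁ > Q₃ − Q₂ ⇒ the lower half is more spread out ⇒ left-skewed.

left-skewed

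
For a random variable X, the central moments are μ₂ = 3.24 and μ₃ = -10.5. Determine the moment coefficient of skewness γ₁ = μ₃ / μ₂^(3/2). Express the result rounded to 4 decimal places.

-1.8004

σ = √μ₂ = √3.24 = 1.80000
σ³ = μ₂^(3/2) = 5.83200
γ₁ = μ₃/σ³ = -10.5 / 5.83200 ≈ -1.8004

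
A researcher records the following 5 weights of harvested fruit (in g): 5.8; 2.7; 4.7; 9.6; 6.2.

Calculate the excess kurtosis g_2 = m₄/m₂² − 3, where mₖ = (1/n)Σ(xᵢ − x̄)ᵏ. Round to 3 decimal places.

-0.660

x̄ = 5.8000
Σ(xᵢ − x̄)² = 25.4200 ⇒ m₂ = 5.08400
Σ(xᵢ − x̄)⁴ = 302.3554 ⇒ m₄ = 60.47108
m₂² = 25.84706
g_2 = m₄/m₂² − 3 = 2.33957 − 3 ≈ -0.660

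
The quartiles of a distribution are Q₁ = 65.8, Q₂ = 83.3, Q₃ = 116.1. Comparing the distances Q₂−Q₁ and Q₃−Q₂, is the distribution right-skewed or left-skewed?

right-skewed

Q₂ − Q₁ = 17.5;  Q₃ − Q₂ = 32.8
Q₃ − Q₂ > Q₂ − Q₁ ⇒ the upper half is more spread out ⇒ right-skewed.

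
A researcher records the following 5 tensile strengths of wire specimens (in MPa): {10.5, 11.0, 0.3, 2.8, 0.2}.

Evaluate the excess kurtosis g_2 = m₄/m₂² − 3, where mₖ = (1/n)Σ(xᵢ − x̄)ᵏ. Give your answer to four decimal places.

-1.7858

x̄ = 4.9600
Σ(xᵢ − x̄)² = 116.2120 ⇒ m₂ = 23.24240
Σ(xᵢ − x̄)⁴ = 3279.5834 ⇒ m₄ = 655.91668
m₂² = 540.20916
g_2 = m₄/m₂² − 3 = 1.21419 − 3 ≈ -1.7858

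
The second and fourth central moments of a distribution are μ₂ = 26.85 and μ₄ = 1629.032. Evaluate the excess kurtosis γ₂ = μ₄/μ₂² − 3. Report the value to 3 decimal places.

-0.740

μ₂² = 26.85² = 720.92250
μ₄/μ₂² = 1629.032 / 720.92250 = 2.25965
γ₂ = 2.25965 − 3 ≈ -0.740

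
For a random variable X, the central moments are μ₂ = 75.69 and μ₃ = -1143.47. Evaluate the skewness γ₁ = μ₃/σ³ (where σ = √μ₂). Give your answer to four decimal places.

-1.7365

σ = √μ₂ = √75.69 = 8.70000
σ³ = μ₂^(3/2) = 658.50300
γ₁ = μ₃/σ³ = -1143.47 / 658.50300 ≈ -1.7365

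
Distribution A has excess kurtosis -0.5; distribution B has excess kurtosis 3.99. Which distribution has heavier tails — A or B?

Higher excess kurtosis ⇒ heavier tails relative to the normal distribution.
-0.5 vs 3.99: the larger is 3.99, so B has heavier tails. (B is leptokurtic — heavier-than-normal tails; the other is platykurtic.)

B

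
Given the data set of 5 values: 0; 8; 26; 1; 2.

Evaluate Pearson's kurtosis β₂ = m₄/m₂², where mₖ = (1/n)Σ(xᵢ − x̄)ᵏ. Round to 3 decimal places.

2.820

x̄ = 7.4000
Σ(xᵢ − x̄)² = 471.2000 ⇒ m₂ = 94.24000
Σ(xᵢ − x̄)⁴ = 125215.1360 ⇒ m₄ = 25043.02720
m₂² = 8881.17760
β₂ = m₄/m₂² = 25043.02720 / 8881.17760 ≈ 2.820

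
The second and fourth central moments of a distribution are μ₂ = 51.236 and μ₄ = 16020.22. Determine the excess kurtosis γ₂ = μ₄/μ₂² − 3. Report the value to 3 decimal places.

3.103

μ₂² = 51.236² = 2625.12770
μ₄/μ₂² = 16020.22 / 2625.12770 = 6.10264
γ₂ = 6.10264 − 3 ≈ 3.103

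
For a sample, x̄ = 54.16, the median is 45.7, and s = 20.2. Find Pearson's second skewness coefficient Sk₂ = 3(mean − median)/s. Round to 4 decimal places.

1.2564

Sk₂ = 3(54.16 − 45.7) / 20.2 = 3 × 8.4600 / 20.2
    = 25.3800 / 20.2 ≈ 1.2564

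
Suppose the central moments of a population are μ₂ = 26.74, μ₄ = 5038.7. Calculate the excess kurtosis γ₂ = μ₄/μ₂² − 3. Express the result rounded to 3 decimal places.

μ₂² = 26.74² = 715.02760
μ₄/μ₂² = 5038.7 / 715.02760 = 7.04686
γ₂ = 7.04686 − 3 ≈ 4.047

4.047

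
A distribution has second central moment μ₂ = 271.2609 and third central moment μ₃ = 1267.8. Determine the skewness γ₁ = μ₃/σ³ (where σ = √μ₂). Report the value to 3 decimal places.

σ = √μ₂ = √271.2609 = 16.47000
σ³ = μ₂^(3/2) = 4467.66702
γ₁ = μ₃/σ³ = 1267.8 / 4467.66702 ≈ 0.284

0.284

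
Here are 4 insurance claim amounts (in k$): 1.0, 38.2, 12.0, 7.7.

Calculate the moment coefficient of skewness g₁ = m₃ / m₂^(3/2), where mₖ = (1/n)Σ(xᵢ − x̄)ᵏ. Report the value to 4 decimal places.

0.8888

x̄ = (1.0 + 38.2 + 12.0 + 7.7) / 4 = 14.7250
deviations (xᵢ − x̄): -13.7250, 23.4750, -2.7250, -7.0250
Σ(xᵢ − x̄)² = 796.2275 ⇒ m₂ = 796.2275/4 = 199.05688
Σ(xᵢ − x̄)³ = 9984.1219 ⇒ m₃ = 9984.1219/4 = 2496.03047
m₂^(3/2) = 199.05688^(1.5) = 2808.44403
g₁ = m₃ / m₂^(3/2) = 2496.03047 / 2808.44403 ≈ 0.8888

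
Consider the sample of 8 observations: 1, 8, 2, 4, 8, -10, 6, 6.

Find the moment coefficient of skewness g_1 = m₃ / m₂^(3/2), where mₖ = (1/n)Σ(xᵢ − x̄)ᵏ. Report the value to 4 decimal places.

x̄ = (1 + 8 + 2 + 4 + 8 - 10 + 6 + 6) / 8 = 3.1250
deviations (xᵢ − x̄): -2.1250, 4.8750, -1.1250, 0.8750, 4.8750, -13.1250, 2.8750, 2.8750
Σ(xᵢ − x̄)² = 242.8750 ⇒ m₂ = 242.8750/8 = 30.35938
Σ(xᵢ − x̄)³ = -1992.0938 ⇒ m₃ = -1992.0938/8 = -249.01172
m₂^(3/2) = 30.35938^(1.5) = 167.27816
g_1 = m₃ / m₂^(3/2) = -249.01172 / 167.27816 ≈ -1.4886

-1.4886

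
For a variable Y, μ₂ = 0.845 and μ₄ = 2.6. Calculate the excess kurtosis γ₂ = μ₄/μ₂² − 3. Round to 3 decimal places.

μ₂² = 0.845² = 0.71402
μ₄/μ₂² = 2.6 / 0.71402 = 3.64133
γ₂ = 3.64133 − 3 ≈ 0.641

0.641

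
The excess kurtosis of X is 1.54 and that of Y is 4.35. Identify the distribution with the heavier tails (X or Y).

Y

Higher excess kurtosis ⇒ heavier tails relative to the normal distribution.
1.54 vs 4.35: the larger is 4.35, so Y has heavier tails.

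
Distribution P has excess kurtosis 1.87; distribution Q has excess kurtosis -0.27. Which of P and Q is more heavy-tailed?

Higher excess kurtosis ⇒ heavier tails relative to the normal distribution.
1.87 vs -0.27: the larger is 1.87, so P has heavier tails. (P is leptokurtic — heavier-than-normal tails; the other is platykurtic.)

P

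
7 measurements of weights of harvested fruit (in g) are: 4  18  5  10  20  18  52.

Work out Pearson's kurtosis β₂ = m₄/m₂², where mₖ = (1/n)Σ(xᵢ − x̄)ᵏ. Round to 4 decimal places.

3.8495

x̄ = 18.1429
Σ(xᵢ − x̄)² = 1588.8571 ⇒ m₂ = 226.97959
Σ(xᵢ − x̄)⁴ = 1388271.5627 ⇒ m₄ = 198324.50895
m₂² = 51519.73511
β₂ = m₄/m₂² = 198324.50895 / 51519.73511 ≈ 3.8495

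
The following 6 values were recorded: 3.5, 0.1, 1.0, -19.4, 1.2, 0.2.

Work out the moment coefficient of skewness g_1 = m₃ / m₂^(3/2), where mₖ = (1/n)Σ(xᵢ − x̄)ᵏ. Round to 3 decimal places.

-1.702

x̄ = (3.5 + 0.1 + 1.0 - 19.4 + 1.2 + 0.2) / 6 = -2.2333
deviations (xᵢ − x̄): 5.7333, 2.3333, 3.2333, -17.1667, 3.4333, 2.4333
Σ(xᵢ − x̄)² = 361.1733 ⇒ m₂ = 361.1733/6 = 60.19556
Σ(xᵢ − x̄)³ = -4769.0744 ⇒ m₃ = -4769.0744/6 = -794.84574
m₂^(3/2) = 60.19556^(1.5) = 467.03200
g_1 = m₃ / m₂^(3/2) = -794.84574 / 467.03200 ≈ -1.702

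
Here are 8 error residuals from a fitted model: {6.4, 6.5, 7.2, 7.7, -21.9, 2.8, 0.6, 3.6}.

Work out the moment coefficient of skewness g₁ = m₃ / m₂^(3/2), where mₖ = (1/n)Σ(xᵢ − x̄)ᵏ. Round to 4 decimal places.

x̄ = (6.4 + 6.5 + 7.2 + 7.7 - 21.9 + 2.8 + 0.6 + 3.6) / 8 = 1.6125
deviations (xᵢ − x̄): 4.7875, 4.8875, 5.5875, 6.0875, -23.5125, 1.1875, -1.0125, 1.9875
Σ(xᵢ − x̄)² = 674.3088 ⇒ m₂ = 674.3088/8 = 84.28859
Σ(xᵢ − x̄)³ = -12363.5956 ⇒ m₃ = -12363.5956/8 = -1545.44945
m₂^(3/2) = 84.28859^(1.5) = 773.84363
g₁ = m₃ / m₂^(3/2) = -1545.44945 / 773.84363 ≈ -1.9971

-1.9971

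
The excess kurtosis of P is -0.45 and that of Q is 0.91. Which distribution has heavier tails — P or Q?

Higher excess kurtosis ⇒ heavier tails relative to the normal distribution.
-0.45 vs 0.91: the larger is 0.91, so Q has heavier tails. (Q is leptokurtic — heavier-than-normal tails; the other is platykurtic.)

Q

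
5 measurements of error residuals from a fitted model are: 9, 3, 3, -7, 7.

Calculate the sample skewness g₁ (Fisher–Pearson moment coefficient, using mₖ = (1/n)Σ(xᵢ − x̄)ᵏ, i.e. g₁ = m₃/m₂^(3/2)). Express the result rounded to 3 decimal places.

x̄ = (9 + 3 + 3 - 7 + 7) / 5 = 3.0000
deviations (xᵢ − x̄): 6.0000, 0.0000, 0.0000, -10.0000, 4.0000
Σ(xᵢ − x̄)² = 152.0000 ⇒ m₂ = 152.0000/5 = 30.40000
Σ(xᵢ − x̄)³ = -720.0000 ⇒ m₃ = -720.0000/5 = -144.00000
m₂^(3/2) = 30.40000^(1.5) = 167.61403
g₁ = m₃ / m₂^(3/2) = -144.00000 / 167.61403 ≈ -0.859

-0.859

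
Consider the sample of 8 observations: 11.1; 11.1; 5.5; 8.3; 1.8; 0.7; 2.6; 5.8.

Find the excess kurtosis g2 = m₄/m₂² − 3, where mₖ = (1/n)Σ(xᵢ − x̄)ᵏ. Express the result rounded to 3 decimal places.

-1.398

x̄ = 5.8625
Σ(xᵢ − x̄)² = 114.7388 ⇒ m₂ = 14.34234
Σ(xᵢ − x̄)⁴ = 2636.2508 ⇒ m₄ = 329.53135
m₂² = 205.70282
g2 = m₄/m₂² − 3 = 1.60198 − 3 ≈ -1.398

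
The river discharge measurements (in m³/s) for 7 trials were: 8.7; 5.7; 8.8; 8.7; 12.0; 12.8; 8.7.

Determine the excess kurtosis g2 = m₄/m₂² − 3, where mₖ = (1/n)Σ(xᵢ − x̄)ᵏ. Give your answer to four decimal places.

x̄ = 9.3429
Σ(xᵢ − x̄)² = 33.8171 ⇒ m₂ = 4.83102
Σ(xᵢ − x̄)⁴ = 369.3987 ⇒ m₄ = 52.77124
m₂² = 23.33876
g2 = m₄/m₂² − 3 = 2.26110 − 3 ≈ -0.7389

-0.7389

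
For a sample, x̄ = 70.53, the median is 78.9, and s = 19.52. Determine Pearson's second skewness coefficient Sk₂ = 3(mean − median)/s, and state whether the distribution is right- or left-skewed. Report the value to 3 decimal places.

-1.286, left-skewed

Sk₂ = 3(70.53 − 78.9) / 19.52 = 3 × -8.3700 / 19.52
    = -25.1100 / 19.52 ≈ -1.286
Sk₂ < 0 ⇒ mean < median ⇒ left-skewed (negative skew).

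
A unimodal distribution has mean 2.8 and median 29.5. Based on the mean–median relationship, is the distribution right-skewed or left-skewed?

left-skewed

mean − median = 2.8 − 29.5 = -26.7
mean < median ⇒ the longer tail is on the left ⇒ left-skewed (negatively skewed).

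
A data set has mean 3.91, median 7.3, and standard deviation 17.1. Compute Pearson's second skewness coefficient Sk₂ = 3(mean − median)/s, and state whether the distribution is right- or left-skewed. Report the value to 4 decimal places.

Sk₂ = 3(3.91 − 7.3) / 17.1 = 3 × -3.3900 / 17.1
    = -10.1700 / 17.1 ≈ -0.5947
Sk₂ < 0 ⇒ mean < median ⇒ left-skewed (negative skew).

-0.5947, left-skewed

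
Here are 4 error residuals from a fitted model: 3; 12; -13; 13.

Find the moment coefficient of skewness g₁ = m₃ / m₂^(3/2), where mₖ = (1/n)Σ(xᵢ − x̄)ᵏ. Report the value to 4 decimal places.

-0.7384

x̄ = (3 + 12 - 13 + 13) / 4 = 3.7500
deviations (xᵢ − x̄): -0.7500, 8.2500, -16.7500, 9.2500
Σ(xᵢ − x̄)² = 434.7500 ⇒ m₂ = 434.7500/4 = 108.68750
Σ(xᵢ − x̄)³ = -3346.8750 ⇒ m₃ = -3346.8750/4 = -836.71875
m₂^(3/2) = 108.68750^(1.5) = 1133.10303
g₁ = m₃ / m₂^(3/2) = -836.71875 / 1133.10303 ≈ -0.7384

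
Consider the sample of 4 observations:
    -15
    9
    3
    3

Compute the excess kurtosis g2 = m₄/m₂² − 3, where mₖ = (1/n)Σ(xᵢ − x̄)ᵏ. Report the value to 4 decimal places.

-0.8148

x̄ = 0.0000
Σ(xᵢ − x̄)² = 324.0000 ⇒ m₂ = 81.00000
Σ(xᵢ − x̄)⁴ = 57348.0000 ⇒ m₄ = 14337.00000
m₂² = 6561.00000
g2 = m₄/m₂² − 3 = 2.18519 − 3 ≈ -0.8148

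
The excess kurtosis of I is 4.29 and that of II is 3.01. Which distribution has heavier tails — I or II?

I

Higher excess kurtosis ⇒ heavier tails relative to the normal distribution.
4.29 vs 3.01: the larger is 4.29, so I has heavier tails.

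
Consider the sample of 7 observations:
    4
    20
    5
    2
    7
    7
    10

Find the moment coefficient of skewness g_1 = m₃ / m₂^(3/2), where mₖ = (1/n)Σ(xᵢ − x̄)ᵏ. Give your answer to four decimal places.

x̄ = (4 + 20 + 5 + 2 + 7 + 7 + 10) / 7 = 7.8571
deviations (xᵢ − x̄): -3.8571, 12.1429, -2.8571, -5.8571, -0.8571, -0.8571, 2.1429
Σ(xᵢ − x̄)² = 210.8571 ⇒ m₂ = 210.8571/7 = 30.12245
Σ(xᵢ − x̄)³ = 1517.3878 ⇒ m₃ = 1517.3878/7 = 216.76968
m₂^(3/2) = 30.12245^(1.5) = 165.32381
g_1 = m₃ / m₂^(3/2) = 216.76968 / 165.32381 ≈ 1.3112

1.3112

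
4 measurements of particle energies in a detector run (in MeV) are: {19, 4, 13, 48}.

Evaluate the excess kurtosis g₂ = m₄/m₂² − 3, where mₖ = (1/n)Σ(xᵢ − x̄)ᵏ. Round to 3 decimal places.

-0.900

x̄ = 21.0000
Σ(xᵢ − x̄)² = 1086.0000 ⇒ m₂ = 271.50000
Σ(xᵢ − x̄)⁴ = 619074.0000 ⇒ m₄ = 154768.50000
m₂² = 73712.25000
g₂ = m₄/m₂² − 3 = 2.09963 − 3 ≈ -0.900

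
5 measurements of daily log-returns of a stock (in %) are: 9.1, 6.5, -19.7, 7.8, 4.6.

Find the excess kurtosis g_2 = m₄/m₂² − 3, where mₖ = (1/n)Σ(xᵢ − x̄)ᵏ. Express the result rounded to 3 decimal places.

0.155

x̄ = 1.6600
Σ(xᵢ − x̄)² = 581.3720 ⇒ m₂ = 116.27440
Σ(xᵢ − x̄)⁴ = 213272.4489 ⇒ m₄ = 42654.48979
m₂² = 13519.73610
g_2 = m₄/m₂² − 3 = 3.15498 − 3 ≈ 0.155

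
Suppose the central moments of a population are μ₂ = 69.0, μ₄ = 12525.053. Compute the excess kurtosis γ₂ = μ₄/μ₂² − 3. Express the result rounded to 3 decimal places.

μ₂² = 69.0² = 4761.00000
μ₄/μ₂² = 12525.053 / 4761.00000 = 2.63076
γ₂ = 2.63076 − 3 ≈ -0.369

-0.369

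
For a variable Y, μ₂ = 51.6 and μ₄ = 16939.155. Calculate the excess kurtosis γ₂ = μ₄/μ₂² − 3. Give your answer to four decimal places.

μ₂² = 51.6² = 2662.56000
μ₄/μ₂² = 16939.155 / 2662.56000 = 6.36198
γ₂ = 6.36198 − 3 ≈ 3.3620

3.3620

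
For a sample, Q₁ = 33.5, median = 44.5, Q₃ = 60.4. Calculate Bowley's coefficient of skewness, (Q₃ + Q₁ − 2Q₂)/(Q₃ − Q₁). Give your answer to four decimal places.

numerator: Q₃ + Q₁ − 2Q₂ = 60.4 + 33.5 − 2×44.5 = 4.9000
denominator: Q₃ − Q₁ = 60.4 − 33.5 = 26.9000
Bowley skewness = 4.9000 / 26.9000 ≈ 0.1822

0.1822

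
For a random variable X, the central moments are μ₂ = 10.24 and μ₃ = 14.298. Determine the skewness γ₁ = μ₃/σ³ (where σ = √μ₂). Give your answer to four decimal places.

σ = √μ₂ = √10.24 = 3.20000
σ³ = μ₂^(3/2) = 32.76800
γ₁ = μ₃/σ³ = 14.298 / 32.76800 ≈ 0.4363

0.4363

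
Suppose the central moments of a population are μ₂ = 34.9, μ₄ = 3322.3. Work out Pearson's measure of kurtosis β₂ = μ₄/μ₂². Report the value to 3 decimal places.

μ₂² = 34.9² = 1218.01000
μ₄/μ₂² = 3322.3 / 1218.01000 = 2.72765
β₂ ≈ 2.728

2.728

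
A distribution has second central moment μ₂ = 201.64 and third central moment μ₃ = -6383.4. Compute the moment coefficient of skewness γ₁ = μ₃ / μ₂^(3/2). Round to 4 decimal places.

-2.2294

σ = √μ₂ = √201.64 = 14.20000
σ³ = μ₂^(3/2) = 2863.28800
γ₁ = μ₃/σ³ = -6383.4 / 2863.28800 ≈ -2.2294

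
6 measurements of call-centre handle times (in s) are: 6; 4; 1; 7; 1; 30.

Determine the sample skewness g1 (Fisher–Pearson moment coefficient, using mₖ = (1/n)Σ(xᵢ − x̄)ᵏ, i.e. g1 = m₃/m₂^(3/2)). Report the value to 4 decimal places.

x̄ = (6 + 4 + 1 + 7 + 1 + 30) / 6 = 8.1667
deviations (xᵢ − x̄): -2.1667, -4.1667, -7.1667, -1.1667, -7.1667, 21.8333
Σ(xᵢ − x̄)² = 602.8333 ⇒ m₂ = 602.8333/6 = 100.47222
Σ(xᵢ − x̄)³ = 9587.5556 ⇒ m₃ = 9587.5556/6 = 1597.92593
m₂^(3/2) = 100.47222^(1.5) = 1007.09169
g1 = m₃ / m₂^(3/2) = 1597.92593 / 1007.09169 ≈ 1.5867

1.5867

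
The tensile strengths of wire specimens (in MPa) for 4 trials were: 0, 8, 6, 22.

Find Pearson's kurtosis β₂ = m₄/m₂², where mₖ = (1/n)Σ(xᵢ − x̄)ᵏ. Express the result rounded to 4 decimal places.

x̄ = 9.0000
Σ(xᵢ − x̄)² = 260.0000 ⇒ m₂ = 65.00000
Σ(xᵢ − x̄)⁴ = 35204.0000 ⇒ m₄ = 8801.00000
m₂² = 4225.00000
β₂ = m₄/m₂² = 8801.00000 / 4225.00000 ≈ 2.0831

2.0831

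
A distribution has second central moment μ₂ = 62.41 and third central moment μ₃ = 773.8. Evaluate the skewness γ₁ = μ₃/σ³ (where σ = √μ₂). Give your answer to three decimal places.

1.569

σ = √μ₂ = √62.41 = 7.90000
σ³ = μ₂^(3/2) = 493.03900
γ₁ = μ₃/σ³ = 773.8 / 493.03900 ≈ 1.569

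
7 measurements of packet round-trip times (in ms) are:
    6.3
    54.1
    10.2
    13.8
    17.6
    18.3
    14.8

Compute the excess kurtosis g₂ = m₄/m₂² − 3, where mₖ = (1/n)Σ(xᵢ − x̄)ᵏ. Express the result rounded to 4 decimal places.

1.5715

x̄ = 19.3000
Σ(xᵢ − x̄)² = 1517.2400 ⇒ m₂ = 216.74857
Σ(xᵢ − x̄)⁴ = 1503370.8548 ⇒ m₄ = 214767.26497
m₂² = 46979.94322
g₂ = m₄/m₂² − 3 = 4.57147 − 3 ≈ 1.5715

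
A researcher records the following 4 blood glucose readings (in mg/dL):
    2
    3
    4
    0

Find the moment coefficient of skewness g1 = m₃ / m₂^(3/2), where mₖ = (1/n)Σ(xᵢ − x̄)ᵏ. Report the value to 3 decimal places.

-0.435

x̄ = (2 + 3 + 4 + 0) / 4 = 2.2500
deviations (xᵢ − x̄): -0.2500, 0.7500, 1.7500, -2.2500
Σ(xᵢ − x̄)² = 8.7500 ⇒ m₂ = 8.7500/4 = 2.18750
Σ(xᵢ − x̄)³ = -5.6250 ⇒ m₃ = -5.6250/4 = -1.40625
m₂^(3/2) = 2.18750^(1.5) = 3.23536
g1 = m₃ / m₂^(3/2) = -1.40625 / 3.23536 ≈ -0.435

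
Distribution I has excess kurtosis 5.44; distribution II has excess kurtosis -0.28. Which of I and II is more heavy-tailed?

I

Higher excess kurtosis ⇒ heavier tails relative to the normal distribution.
5.44 vs -0.28: the larger is 5.44, so I has heavier tails. (I is leptokurtic — heavier-than-normal tails; the other is platykurtic.)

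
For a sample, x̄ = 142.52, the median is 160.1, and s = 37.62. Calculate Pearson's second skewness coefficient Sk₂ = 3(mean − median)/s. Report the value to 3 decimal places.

Sk₂ = 3(142.52 − 160.1) / 37.62 = 3 × -17.5800 / 37.62
    = -52.7400 / 37.62 ≈ -1.402

-1.402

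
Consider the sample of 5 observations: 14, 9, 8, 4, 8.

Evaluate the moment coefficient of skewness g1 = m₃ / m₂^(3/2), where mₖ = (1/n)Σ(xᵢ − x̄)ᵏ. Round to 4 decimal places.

0.3647

x̄ = (14 + 9 + 8 + 4 + 8) / 5 = 8.6000
deviations (xᵢ − x̄): 5.4000, 0.4000, -0.6000, -4.6000, -0.6000
Σ(xᵢ − x̄)² = 51.2000 ⇒ m₂ = 51.2000/5 = 10.24000
Σ(xᵢ − x̄)³ = 59.7600 ⇒ m₃ = 59.7600/5 = 11.95200
m₂^(3/2) = 10.24000^(1.5) = 32.76800
g1 = m₃ / m₂^(3/2) = 11.95200 / 32.76800 ≈ 0.3647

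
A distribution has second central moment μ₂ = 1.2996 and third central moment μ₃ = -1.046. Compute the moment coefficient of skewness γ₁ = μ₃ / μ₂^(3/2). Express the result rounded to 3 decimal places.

-0.706

σ = √μ₂ = √1.2996 = 1.14000
σ³ = μ₂^(3/2) = 1.48154
γ₁ = μ₃/σ³ = -1.046 / 1.48154 ≈ -0.706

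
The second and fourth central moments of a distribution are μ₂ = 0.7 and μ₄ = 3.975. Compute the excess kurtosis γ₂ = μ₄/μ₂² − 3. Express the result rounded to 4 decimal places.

5.1122

μ₂² = 0.7² = 0.49000
μ₄/μ₂² = 3.975 / 0.49000 = 8.11224
γ₂ = 8.11224 − 3 ≈ 5.1122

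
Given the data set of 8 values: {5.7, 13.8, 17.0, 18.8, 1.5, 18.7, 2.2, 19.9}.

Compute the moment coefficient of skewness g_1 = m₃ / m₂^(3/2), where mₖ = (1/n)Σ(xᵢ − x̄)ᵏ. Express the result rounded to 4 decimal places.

x̄ = (5.7 + 13.8 + 17.0 + 18.8 + 1.5 + 18.7 + 2.2 + 19.9) / 8 = 12.2000
deviations (xᵢ − x̄): -6.5000, 1.6000, 4.8000, 6.6000, -10.7000, 6.5000, -10.0000, 7.7000
Σ(xᵢ − x̄)² = 427.4400 ⇒ m₂ = 427.4400/8 = 53.43000
Σ(xᵢ − x̄)³ = -1366.3260 ⇒ m₃ = -1366.3260/8 = -170.79075
m₂^(3/2) = 53.43000^(1.5) = 390.55101
g_1 = m₃ / m₂^(3/2) = -170.79075 / 390.55101 ≈ -0.4373

-0.4373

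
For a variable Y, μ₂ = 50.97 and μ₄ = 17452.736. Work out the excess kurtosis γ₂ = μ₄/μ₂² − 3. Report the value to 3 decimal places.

μ₂² = 50.97² = 2597.94090
μ₄/μ₂² = 17452.736 / 2597.94090 = 6.71791
γ₂ = 6.71791 − 3 ≈ 3.718

3.718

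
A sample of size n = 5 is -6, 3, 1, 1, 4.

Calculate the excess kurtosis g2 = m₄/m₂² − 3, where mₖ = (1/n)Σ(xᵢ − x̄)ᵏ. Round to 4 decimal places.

-0.2442

x̄ = 0.6000
Σ(xᵢ − x̄)² = 61.2000 ⇒ m₂ = 12.24000
Σ(xᵢ − x̄)⁴ = 2064.3360 ⇒ m₄ = 412.86720
m₂² = 149.81760
g2 = m₄/m₂² − 3 = 2.75580 − 3 ≈ -0.2442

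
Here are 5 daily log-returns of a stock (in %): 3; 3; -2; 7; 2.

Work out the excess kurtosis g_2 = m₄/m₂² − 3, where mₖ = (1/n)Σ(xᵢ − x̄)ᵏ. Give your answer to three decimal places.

-0.577

x̄ = 2.6000
Σ(xᵢ − x̄)² = 41.2000 ⇒ m₂ = 8.24000
Σ(xᵢ − x̄)⁴ = 822.7360 ⇒ m₄ = 164.54720
m₂² = 67.89760
g_2 = m₄/m₂² − 3 = 2.42346 − 3 ≈ -0.577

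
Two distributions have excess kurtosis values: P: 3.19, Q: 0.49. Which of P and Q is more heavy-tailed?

P

Higher excess kurtosis ⇒ heavier tails relative to the normal distribution.
3.19 vs 0.49: the larger is 3.19, so P has heavier tails.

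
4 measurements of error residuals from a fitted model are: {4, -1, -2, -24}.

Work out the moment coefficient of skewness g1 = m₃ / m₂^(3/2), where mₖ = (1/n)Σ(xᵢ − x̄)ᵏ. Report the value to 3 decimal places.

x̄ = (4 - 1 - 2 - 24) / 4 = -5.7500
deviations (xᵢ − x̄): 9.7500, 4.7500, 3.7500, -18.2500
Σ(xᵢ − x̄)² = 464.7500 ⇒ m₂ = 464.7500/4 = 116.18750
Σ(xᵢ − x̄)³ = -4991.6250 ⇒ m₃ = -4991.6250/4 = -1247.90625
m₂^(3/2) = 116.18750^(1.5) = 1252.38861
g1 = m₃ / m₂^(3/2) = -1247.90625 / 1252.38861 ≈ -0.996

-0.996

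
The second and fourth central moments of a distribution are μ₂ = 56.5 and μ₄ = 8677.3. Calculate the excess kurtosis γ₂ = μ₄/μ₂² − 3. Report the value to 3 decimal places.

μ₂² = 56.5² = 3192.25000
μ₄/μ₂² = 8677.3 / 3192.25000 = 2.71824
γ₂ = 2.71824 − 3 ≈ -0.282

-0.282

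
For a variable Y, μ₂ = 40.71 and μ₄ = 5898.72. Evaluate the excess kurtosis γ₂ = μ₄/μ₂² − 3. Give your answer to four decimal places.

0.5592

μ₂² = 40.71² = 1657.30410
μ₄/μ₂² = 5898.72 / 1657.30410 = 3.55923
γ₂ = 3.55923 − 3 ≈ 0.5592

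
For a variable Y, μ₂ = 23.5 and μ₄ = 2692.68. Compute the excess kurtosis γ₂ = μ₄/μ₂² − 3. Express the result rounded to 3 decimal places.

1.876

μ₂² = 23.5² = 552.25000
μ₄/μ₂² = 2692.68 / 552.25000 = 4.87584
γ₂ = 4.87584 − 3 ≈ 1.876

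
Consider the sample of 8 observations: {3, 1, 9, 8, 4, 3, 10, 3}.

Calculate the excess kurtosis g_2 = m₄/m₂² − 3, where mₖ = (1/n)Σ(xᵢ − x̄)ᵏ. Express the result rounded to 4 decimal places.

-1.4429

x̄ = 5.1250
Σ(xᵢ − x̄)² = 78.8750 ⇒ m₂ = 9.85938
Σ(xᵢ − x̄)⁴ = 1210.9004 ⇒ m₄ = 151.36255
m₂² = 97.20728
g_2 = m₄/m₂² − 3 = 1.55711 − 3 ≈ -1.4429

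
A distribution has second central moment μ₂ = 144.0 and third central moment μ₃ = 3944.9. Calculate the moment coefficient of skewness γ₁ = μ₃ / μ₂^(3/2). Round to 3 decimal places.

2.283

σ = √μ₂ = √144.0 = 12.00000
σ³ = μ₂^(3/2) = 1728.00000
γ₁ = μ₃/σ³ = 3944.9 / 1728.00000 ≈ 2.283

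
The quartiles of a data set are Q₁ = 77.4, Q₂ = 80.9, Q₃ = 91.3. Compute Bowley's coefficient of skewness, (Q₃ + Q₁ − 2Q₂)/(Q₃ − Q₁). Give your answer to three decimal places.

numerator: Q₃ + Q₁ − 2Q₂ = 91.3 + 77.4 − 2×80.9 = 6.9000
denominator: Q₃ − Q₁ = 91.3 − 77.4 = 13.9000
Bowley skewness = 6.9000 / 13.9000 ≈ 0.496

0.496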